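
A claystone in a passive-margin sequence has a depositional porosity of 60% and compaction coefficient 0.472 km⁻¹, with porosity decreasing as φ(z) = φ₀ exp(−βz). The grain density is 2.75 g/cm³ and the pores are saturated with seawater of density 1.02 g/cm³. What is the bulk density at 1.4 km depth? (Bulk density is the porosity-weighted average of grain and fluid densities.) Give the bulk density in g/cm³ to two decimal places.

2.21 g/cm³

Porosity at depth: φ = 0.6·exp(−0.472×1.4) = 0.6×0.5164 = 0.3099
Bulk density: ρ_b = (1−φ)ρ_g + φ·ρ_f = 0.6901×2.75 + 0.3099×1.02
       = 1.898 + 0.316 = 2.214 g/cm³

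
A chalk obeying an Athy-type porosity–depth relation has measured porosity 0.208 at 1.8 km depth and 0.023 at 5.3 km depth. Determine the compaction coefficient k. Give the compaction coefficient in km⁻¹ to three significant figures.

Athy: φ(Z) = φ₀ e^(−kZ) ⇒ φ₁/φ₂ = e^{k(Z₂−Z₁)} ⇒ k = ln(φ₁/φ₂)/(Z₂−Z₁)
k = ln(0.208/0.023) / (5.3 − 1.8) = ln(9.043) / 3.5 = 2.2020 / 3.5 = 0.6292 km⁻¹

0.629 km⁻¹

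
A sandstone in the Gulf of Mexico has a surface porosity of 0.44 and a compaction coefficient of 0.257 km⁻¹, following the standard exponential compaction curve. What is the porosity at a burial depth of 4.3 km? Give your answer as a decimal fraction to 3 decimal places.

n = n₀·exp(−k·Z) = 0.44 × exp(−0.257 × 4.3) = 0.44 × exp(−1.105)
  = 0.44 × 0.3312 = 0.1457

0.146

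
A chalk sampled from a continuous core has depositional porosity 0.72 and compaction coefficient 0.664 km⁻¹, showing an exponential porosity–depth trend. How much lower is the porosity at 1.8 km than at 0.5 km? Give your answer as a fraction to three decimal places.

0.299

φ(0.5) = 0.72·e^(−0.664×0.5) = 0.5166
φ(1.8) = 0.72·e^(−0.664×1.8) = 0.2179
Δφ = 0.5166 − 0.2179 = 0.2987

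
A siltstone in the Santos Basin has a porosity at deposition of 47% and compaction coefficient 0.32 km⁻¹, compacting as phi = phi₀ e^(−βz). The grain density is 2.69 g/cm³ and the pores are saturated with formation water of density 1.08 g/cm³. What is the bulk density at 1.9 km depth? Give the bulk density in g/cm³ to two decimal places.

Porosity at depth: phi = 0.47·exp(−0.32×1.9) = 0.47×0.5444 = 0.2559
Bulk density: ρ_b = (1−phi)ρ_g + phi·ρ_f = 0.7441×2.69 + 0.2559×1.08
       = 2.002 + 0.276 = 2.278 g/cm³

2.28 g/cm³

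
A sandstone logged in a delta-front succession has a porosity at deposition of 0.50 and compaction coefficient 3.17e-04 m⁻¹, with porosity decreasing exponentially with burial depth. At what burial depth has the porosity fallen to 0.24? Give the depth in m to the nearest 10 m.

Working in km (1 km = 1000 m; β in km⁻¹ = β in m⁻¹ × 1000):
Invert Athy's law: Z = ln(φ₀/φ) / β
Z = ln(0.5/0.24) / 0.317 = ln(2.083) / 0.317 = 0.7340 / 0.317 = 2.315 km

2320 m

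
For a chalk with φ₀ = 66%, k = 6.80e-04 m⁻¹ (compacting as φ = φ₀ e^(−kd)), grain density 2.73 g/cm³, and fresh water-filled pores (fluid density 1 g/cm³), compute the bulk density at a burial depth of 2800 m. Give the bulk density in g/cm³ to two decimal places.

2.56 g/cm³

Working in km (1 km = 1000 m; k in km⁻¹ = k in m⁻¹ × 1000):
Porosity at depth: φ = 0.66·exp(−0.68×2.8) = 0.66×0.1490 = 0.0983
Bulk density: ρ_b = (1−φ)ρ_g + φ·ρ_f = 0.9017×2.73 + 0.0983×1
       = 2.462 + 0.098 = 2.560 g/cm³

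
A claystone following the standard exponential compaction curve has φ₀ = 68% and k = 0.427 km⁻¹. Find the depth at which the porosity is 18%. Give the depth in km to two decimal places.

3.11 km

Invert Athy's law: d = ln(φ₀/φ) / k
d = ln(0.68/0.18) / 0.427 = ln(3.778) / 0.427 = 1.3291 / 0.427 = 3.113 km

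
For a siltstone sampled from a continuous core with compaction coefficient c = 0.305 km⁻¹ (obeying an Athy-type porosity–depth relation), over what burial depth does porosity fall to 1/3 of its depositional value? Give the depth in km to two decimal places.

φ/φ₀ = 1/3 ⇒ exp(−c·d) = 1/3 ⇒ d = ln(3) / c
d = 1.0986 / 0.305 = 3.602 km

3.60 km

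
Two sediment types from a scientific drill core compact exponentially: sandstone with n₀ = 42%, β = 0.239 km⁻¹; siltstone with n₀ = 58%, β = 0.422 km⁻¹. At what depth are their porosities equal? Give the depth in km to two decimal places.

Set n₀ₐ e^(−βₐZ) = n₀ᵦ e^(−βᵦZ) ⇒ ln(n₀ₐ/n₀ᵦ) = (βₐ − βᵦ)·Z
Z = ln(0.42/0.58) / (0.239 − 0.422) = -0.3228 / -0.183 = 1.764 km

1.76 km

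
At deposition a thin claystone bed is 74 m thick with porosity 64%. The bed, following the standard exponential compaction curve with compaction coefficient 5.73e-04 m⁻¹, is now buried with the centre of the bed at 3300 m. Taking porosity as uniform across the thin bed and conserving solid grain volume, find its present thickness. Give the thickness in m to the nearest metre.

Working in km (1 km = 1000 m; k in km⁻¹ = k in m⁻¹ × 1000):
Porosity at 3.3 km: φ = 0.64·exp(−0.573×3.3) = 0.0966
Solid-volume conservation: h(1−φ) = h₀(1−φ₀) ⇒ h = h₀·(1−φ₀)/(1−φ)
h = 0.074 × (1 − 0.64)/(1 − 0.0966) = 0.074 × 0.3985 = 0.0295 km

29 m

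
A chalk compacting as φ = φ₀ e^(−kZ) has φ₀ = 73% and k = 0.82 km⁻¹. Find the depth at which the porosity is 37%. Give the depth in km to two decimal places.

0.83 km

Invert Athy's law: Z = ln(φ₀/φ) / k
Z = ln(0.73/0.37) / 0.82 = ln(1.973) / 0.82 = 0.6795 / 0.82 = 0.829 km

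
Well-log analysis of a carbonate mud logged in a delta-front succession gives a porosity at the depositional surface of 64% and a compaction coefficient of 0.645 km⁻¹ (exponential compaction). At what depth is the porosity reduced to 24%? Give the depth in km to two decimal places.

1.52 km

Invert Athy's law: d = ln(phi₀/phi) / β
d = ln(0.64/0.24) / 0.645 = ln(2.667) / 0.645 = 0.9808 / 0.645 = 1.521 km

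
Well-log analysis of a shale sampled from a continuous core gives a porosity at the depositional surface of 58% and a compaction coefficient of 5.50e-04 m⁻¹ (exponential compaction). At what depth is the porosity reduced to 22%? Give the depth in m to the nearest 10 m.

Working in km (1 km = 1000 m; β in km⁻¹ = β in m⁻¹ × 1000):
Invert Athy's law: Z = ln(φ₀/φ) / β
Z = ln(0.58/0.22) / 0.55 = ln(2.636) / 0.55 = 0.9694 / 0.55 = 1.763 km

1760 m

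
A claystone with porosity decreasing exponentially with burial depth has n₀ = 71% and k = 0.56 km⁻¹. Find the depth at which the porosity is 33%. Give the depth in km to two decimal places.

1.37 km

Invert Athy's law: Z = ln(n₀/n) / k
Z = ln(0.71/0.33) / 0.56 = ln(2.152) / 0.56 = 0.7662 / 0.56 = 1.368 km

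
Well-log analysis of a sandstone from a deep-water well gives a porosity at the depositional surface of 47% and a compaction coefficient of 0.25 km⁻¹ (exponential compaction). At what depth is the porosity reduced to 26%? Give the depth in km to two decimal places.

Invert Athy's law: d = ln(n₀/n) / β
d = ln(0.47/0.26) / 0.25 = ln(1.808) / 0.25 = 0.5921 / 0.25 = 2.368 km

2.37 km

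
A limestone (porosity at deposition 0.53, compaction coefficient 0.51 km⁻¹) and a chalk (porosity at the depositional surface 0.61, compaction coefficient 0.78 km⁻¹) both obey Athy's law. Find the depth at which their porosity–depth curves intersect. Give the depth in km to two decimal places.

0.52 km

Set φ₀ₐ e^(−βₐd) = φ₀ᵦ e^(−βᵦd) ⇒ ln(φ₀ₐ/φ₀ᵦ) = (βₐ − βᵦ)·d
d = ln(0.53/0.61) / (0.51 − 0.78) = -0.1406 / -0.27 = 0.521 km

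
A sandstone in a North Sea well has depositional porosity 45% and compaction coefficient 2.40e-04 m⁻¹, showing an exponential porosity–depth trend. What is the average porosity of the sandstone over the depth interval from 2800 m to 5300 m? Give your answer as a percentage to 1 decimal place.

Working in km (1 km = 1000 m; c in km⁻¹ = c in m⁻¹ × 1000):
⟨phi⟩ = (1/(z₂−z₁)) ∫ phi₀ e^(−cz) dz = phi₀·(e^(−c·z₁) − e^(−c·z₂)) / (c·(z₂−z₁))
e^(−0.24×2.8) = 0.5107; e^(−0.24×5.3) = 0.2803
⟨phi⟩ = 0.45 × (0.5107 − 0.2803) / (0.24 × 2.5) = 0.45 × 0.3840 = 0.1728

17.3%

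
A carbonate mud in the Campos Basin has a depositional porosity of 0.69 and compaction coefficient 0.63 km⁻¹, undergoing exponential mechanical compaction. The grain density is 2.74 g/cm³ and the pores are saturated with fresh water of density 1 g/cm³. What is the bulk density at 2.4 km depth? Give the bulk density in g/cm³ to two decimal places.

Porosity at depth: n = 0.69·exp(−0.63×2.4) = 0.69×0.2205 = 0.1521
Bulk density: ρ_b = (1−n)ρ_g + n·ρ_f = 0.8479×2.74 + 0.1521×1
       = 2.323 + 0.152 = 2.475 g/cm³

2.48 g/cm³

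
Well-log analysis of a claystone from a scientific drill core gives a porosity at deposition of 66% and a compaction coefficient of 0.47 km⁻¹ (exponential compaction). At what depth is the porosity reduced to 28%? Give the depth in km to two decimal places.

1.82 km

Invert Athy's law: Z = ln(phi₀/phi) / β
Z = ln(0.66/0.28) / 0.47 = ln(2.357) / 0.47 = 0.8575 / 0.47 = 1.824 km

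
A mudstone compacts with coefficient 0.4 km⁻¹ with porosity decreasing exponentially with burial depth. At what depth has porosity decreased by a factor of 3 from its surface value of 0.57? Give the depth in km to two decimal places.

n/n₀ = 1/3 ⇒ exp(−k·Z) = 1/3 ⇒ Z = ln(3) / k
Z = 1.0986 / 0.4 = 2.747 km

2.75 km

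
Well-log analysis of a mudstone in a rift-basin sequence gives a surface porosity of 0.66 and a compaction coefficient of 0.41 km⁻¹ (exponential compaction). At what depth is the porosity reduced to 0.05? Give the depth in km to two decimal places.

6.29 km

Invert Athy's law: z = ln(phi₀/phi) / c
z = ln(0.66/0.05) / 0.41 = ln(13.2) / 0.41 = 2.5802 / 0.41 = 6.293 km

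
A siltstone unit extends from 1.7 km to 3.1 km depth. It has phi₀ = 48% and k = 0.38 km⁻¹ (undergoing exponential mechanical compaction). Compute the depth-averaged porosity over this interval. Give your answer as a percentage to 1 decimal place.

⟨phi⟩ = (1/(d₂−d₁)) ∫ phi₀ e^(−kd) dd = phi₀·(e^(−k·d₁) − e^(−k·d₂)) / (k·(d₂−d₁))
e^(−0.38×1.7) = 0.5241; e^(−0.38×3.1) = 0.3079
⟨phi⟩ = 0.48 × (0.5241 − 0.3079) / (0.38 × 1.4) = 0.48 × 0.4065 = 0.1951

19.5%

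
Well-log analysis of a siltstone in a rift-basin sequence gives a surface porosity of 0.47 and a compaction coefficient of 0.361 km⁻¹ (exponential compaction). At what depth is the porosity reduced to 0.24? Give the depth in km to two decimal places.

Invert Athy's law: Z = ln(φ₀/φ) / c
Z = ln(0.47/0.24) / 0.361 = ln(1.958) / 0.361 = 0.6721 / 0.361 = 1.862 km

1.86 km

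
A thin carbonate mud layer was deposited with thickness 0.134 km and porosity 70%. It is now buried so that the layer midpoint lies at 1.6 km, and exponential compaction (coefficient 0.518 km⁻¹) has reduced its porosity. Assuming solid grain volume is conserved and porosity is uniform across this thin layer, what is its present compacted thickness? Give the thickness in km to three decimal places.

Porosity at 1.6 km: φ = 0.7·exp(−0.518×1.6) = 0.3056
Solid-volume conservation: h(1−φ) = h₀(1−φ₀) ⇒ h = h₀·(1−φ₀)/(1−φ)
h = 0.134 × (1 − 0.7)/(1 − 0.3056) = 0.134 × 0.4320 = 0.0579 km

0.058 km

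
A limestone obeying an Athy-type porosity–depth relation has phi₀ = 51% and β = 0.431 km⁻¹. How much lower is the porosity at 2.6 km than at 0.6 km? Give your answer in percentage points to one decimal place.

22.7 percentage points

phi(0.6) = 0.51·e^(−0.431×0.6) = 0.3938
phi(2.6) = 0.51·e^(−0.431×2.6) = 0.1663
Δphi = 0.3938 − 0.1663 = 0.2275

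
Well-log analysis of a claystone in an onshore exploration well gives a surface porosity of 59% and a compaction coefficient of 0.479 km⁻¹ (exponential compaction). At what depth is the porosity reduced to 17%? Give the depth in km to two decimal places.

2.60 km

Invert Athy's law: Z = ln(phi₀/phi) / k
Z = ln(0.59/0.17) / 0.479 = ln(3.471) / 0.479 = 1.2443 / 0.479 = 2.598 km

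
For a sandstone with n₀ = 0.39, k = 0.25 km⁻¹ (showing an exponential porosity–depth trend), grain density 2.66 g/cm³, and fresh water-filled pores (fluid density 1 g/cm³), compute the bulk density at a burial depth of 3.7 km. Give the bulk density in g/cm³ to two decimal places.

2.40 g/cm³

Porosity at depth: n = 0.39·exp(−0.25×3.7) = 0.39×0.3965 = 0.1546
Bulk density: ρ_b = (1−n)ρ_g + n·ρ_f = 0.8454×2.66 + 0.1546×1
       = 2.249 + 0.155 = 2.403 g/cm³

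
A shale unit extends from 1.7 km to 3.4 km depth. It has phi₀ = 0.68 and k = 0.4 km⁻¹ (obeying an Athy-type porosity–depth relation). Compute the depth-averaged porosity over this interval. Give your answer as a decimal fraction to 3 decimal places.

⟨phi⟩ = (1/(d₂−d₁)) ∫ phi₀ e^(−kd) dd = phi₀·(e^(−k·d₁) − e^(−k·d₂)) / (k·(d₂−d₁))
e^(−0.4×1.7) = 0.5066; e^(−0.4×3.4) = 0.2567
⟨phi⟩ = 0.68 × (0.5066 − 0.2567) / (0.4 × 1.7) = 0.68 × 0.3676 = 0.2500

0.250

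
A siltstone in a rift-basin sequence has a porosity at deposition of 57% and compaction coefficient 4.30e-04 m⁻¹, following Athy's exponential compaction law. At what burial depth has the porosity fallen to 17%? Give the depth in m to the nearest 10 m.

Working in km (1 km = 1000 m; β in km⁻¹ = β in m⁻¹ × 1000):
Invert Athy's law: Z = ln(φ₀/φ) / β
Z = ln(0.57/0.17) / 0.43 = ln(3.353) / 0.43 = 1.2098 / 0.43 = 2.814 km

2810 m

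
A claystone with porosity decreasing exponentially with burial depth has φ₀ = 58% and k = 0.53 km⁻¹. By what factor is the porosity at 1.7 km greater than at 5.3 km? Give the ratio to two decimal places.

φ(z₁)/φ(z₂) = e^(−k·z₁)/e^(−k·z₂) = e^{k(z₂−z₁)}
= exp(0.53 × 3.6) = exp(1.908) = 6.7396

6.74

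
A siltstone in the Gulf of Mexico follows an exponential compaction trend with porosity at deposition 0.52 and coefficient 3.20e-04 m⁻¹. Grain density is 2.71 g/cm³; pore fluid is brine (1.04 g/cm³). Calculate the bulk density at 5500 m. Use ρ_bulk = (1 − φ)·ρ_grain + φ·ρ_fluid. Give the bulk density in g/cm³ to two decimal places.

Working in km (1 km = 1000 m; c in km⁻¹ = c in m⁻¹ × 1000):
Porosity at depth: n = 0.52·exp(−0.32×5.5) = 0.52×0.1720 = 0.0895
Bulk density: ρ_b = (1−n)ρ_g + n·ρ_f = 0.9105×2.71 + 0.0895×1.04
       = 2.468 + 0.093 = 2.561 g/cm³

2.56 g/cm³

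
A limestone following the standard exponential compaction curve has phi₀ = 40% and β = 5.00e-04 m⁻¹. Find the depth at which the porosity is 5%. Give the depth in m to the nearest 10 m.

4160 m

Working in km (1 km = 1000 m; β in km⁻¹ = β in m⁻¹ × 1000):
Invert Athy's law: z = ln(phi₀/phi) / β
z = ln(0.4/0.05) / 0.5 = ln(8) / 0.5 = 2.0794 / 0.5 = 4.159 km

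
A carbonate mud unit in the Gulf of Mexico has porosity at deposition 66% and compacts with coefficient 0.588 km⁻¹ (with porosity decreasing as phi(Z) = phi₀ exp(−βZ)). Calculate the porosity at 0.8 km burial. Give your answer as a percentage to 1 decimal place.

phi = phi₀·exp(−β·Z) = 0.66 × exp(−0.588 × 0.8) = 0.66 × exp(−0.4704)
  = 0.66 × 0.6248 = 0.4123

41.2%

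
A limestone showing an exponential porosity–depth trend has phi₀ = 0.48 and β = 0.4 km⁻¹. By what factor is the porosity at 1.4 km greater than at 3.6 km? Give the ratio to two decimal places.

2.41

phi(z₁)/phi(z₂) = e^(−β·z₁)/e^(−β·z₂) = e^{β(z₂−z₁)}
= exp(0.4 × 2.2) = exp(0.88) = 2.4109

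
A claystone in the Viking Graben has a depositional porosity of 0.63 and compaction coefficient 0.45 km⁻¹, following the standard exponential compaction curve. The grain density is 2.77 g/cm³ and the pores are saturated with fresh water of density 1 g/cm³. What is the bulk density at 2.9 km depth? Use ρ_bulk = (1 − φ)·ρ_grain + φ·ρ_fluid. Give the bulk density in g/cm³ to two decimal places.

2.47 g/cm³

Porosity at depth: φ = 0.63·exp(−0.45×2.9) = 0.63×0.2712 = 0.1708
Bulk density: ρ_b = (1−φ)ρ_g + φ·ρ_f = 0.8292×2.77 + 0.1708×1
       = 2.297 + 0.171 = 2.468 g/cm³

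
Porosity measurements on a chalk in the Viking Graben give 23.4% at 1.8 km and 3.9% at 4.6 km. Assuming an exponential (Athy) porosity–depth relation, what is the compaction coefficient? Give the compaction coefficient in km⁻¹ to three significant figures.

0.640 km⁻¹

Athy: n(d) = n₀ e^(−cd) ⇒ n₁/n₂ = e^{c(d₂−d₁)} ⇒ c = ln(n₁/n₂)/(d₂−d₁)
c = ln(0.234/0.039) / (4.6 − 1.8) = ln(6) / 2.8 = 1.7918 / 2.8 = 0.6399 km⁻¹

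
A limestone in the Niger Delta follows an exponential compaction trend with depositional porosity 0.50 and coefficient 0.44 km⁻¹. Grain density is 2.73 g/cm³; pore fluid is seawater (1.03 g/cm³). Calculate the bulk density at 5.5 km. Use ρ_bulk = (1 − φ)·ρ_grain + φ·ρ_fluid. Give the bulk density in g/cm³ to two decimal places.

2.65 g/cm³

Porosity at depth: phi = 0.5·exp(−0.44×5.5) = 0.5×0.0889 = 0.0445
Bulk density: ρ_b = (1−phi)ρ_g + phi·ρ_f = 0.9555×2.73 + 0.0445×1.03
       = 2.609 + 0.046 = 2.654 g/cm³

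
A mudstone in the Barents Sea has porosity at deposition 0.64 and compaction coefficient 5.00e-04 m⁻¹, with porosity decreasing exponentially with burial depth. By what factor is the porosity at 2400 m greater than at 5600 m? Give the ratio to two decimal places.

4.95

Working in km (1 km = 1000 m; β in km⁻¹ = β in m⁻¹ × 1000):
phi(d₁)/phi(d₂) = e^(−β·d₁)/e^(−β·d₂) = e^{β(d₂−d₁)}
= exp(0.5 × 3.2) = exp(1.6) = 4.9530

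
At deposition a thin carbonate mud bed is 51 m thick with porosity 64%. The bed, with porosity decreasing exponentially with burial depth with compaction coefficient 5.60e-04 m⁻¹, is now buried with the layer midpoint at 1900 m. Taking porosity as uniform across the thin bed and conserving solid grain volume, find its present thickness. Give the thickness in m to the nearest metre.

24 m

Working in km (1 km = 1000 m; k in km⁻¹ = k in m⁻¹ × 1000):
Porosity at 1.9 km: φ = 0.64·exp(−0.56×1.9) = 0.2208
Solid-volume conservation: h(1−φ) = h₀(1−φ₀) ⇒ h = h₀·(1−φ₀)/(1−φ)
h = 0.051 × (1 − 0.64)/(1 − 0.2208) = 0.051 × 0.4620 = 0.0236 km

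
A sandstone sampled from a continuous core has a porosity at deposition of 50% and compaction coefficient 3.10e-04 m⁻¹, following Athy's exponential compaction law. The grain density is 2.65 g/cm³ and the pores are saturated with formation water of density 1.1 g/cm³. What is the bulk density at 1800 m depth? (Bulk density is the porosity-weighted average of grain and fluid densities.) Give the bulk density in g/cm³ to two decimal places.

2.21 g/cm³

Working in km (1 km = 1000 m; k in km⁻¹ = k in m⁻¹ × 1000):
Porosity at depth: φ = 0.5·exp(−0.31×1.8) = 0.5×0.5724 = 0.2862
Bulk density: ρ_b = (1−φ)ρ_g + φ·ρ_f = 0.7138×2.65 + 0.2862×1.1
       = 1.892 + 0.315 = 2.206 g/cm³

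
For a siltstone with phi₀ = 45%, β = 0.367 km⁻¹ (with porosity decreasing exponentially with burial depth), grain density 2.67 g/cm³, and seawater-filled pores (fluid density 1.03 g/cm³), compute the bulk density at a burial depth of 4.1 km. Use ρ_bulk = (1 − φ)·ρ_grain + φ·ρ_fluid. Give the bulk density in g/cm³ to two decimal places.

2.51 g/cm³

Porosity at depth: phi = 0.45·exp(−0.367×4.1) = 0.45×0.2221 = 0.0999
Bulk density: ρ_b = (1−phi)ρ_g + phi·ρ_f = 0.9001×2.67 + 0.0999×1.03
       = 2.403 + 0.103 = 2.506 g/cm³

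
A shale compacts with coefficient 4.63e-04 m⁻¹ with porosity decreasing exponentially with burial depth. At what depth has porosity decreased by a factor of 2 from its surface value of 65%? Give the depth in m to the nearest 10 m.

1500 m

Working in km (1 km = 1000 m; k in km⁻¹ = k in m⁻¹ × 1000):
n/n₀ = 1/2 ⇒ exp(−k·Z) = 1/2 ⇒ Z = ln(2) / k
Z = 0.6931 / 0.463 = 1.497 km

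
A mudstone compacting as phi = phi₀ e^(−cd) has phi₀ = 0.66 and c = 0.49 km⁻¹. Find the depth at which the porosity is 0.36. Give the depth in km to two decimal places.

Invert Athy's law: d = ln(phi₀/phi) / c
d = ln(0.66/0.36) / 0.49 = ln(1.833) / 0.49 = 0.6061 / 0.49 = 1.237 km

1.24 km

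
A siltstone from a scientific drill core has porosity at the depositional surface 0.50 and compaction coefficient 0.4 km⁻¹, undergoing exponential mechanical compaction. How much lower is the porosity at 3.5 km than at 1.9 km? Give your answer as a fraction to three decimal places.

0.111

phi(1.9) = 0.5·e^(−0.4×1.9) = 0.2338
phi(3.5) = 0.5·e^(−0.4×3.5) = 0.1233
Δphi = 0.2338 − 0.1233 = 0.1105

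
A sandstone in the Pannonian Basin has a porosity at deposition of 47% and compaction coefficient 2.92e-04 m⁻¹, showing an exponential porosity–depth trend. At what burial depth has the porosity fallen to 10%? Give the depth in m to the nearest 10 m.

Working in km (1 km = 1000 m; β in km⁻¹ = β in m⁻¹ × 1000):
Invert Athy's law: z = ln(φ₀/φ) / β
z = ln(0.47/0.1) / 0.292 = ln(4.7) / 0.292 = 1.5476 / 0.292 = 5.300 km

5300 m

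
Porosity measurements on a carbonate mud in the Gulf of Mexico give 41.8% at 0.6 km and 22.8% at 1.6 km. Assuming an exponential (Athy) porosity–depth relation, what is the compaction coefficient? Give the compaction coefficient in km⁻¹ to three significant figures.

0.606 km⁻¹

Athy: n(Z) = n₀ e^(−kZ) ⇒ n₁/n₂ = e^{k(Z₂−Z₁)} ⇒ k = ln(n₁/n₂)/(Z₂−Z₁)
k = ln(0.418/0.228) / (1.6 − 0.6) = ln(1.833) / 1 = 0.6061 / 1 = 0.6061 km⁻¹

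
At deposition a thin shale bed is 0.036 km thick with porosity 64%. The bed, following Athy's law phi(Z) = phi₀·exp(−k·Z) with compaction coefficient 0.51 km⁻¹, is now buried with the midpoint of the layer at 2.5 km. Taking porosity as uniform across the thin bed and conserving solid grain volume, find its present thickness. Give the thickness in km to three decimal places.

Porosity at 2.5 km: phi = 0.64·exp(−0.51×2.5) = 0.1788
Solid-volume conservation: h(1−phi) = h₀(1−phi₀) ⇒ h = h₀·(1−phi₀)/(1−phi)
h = 0.036 × (1 − 0.64)/(1 − 0.1788) = 0.036 × 0.4384 = 0.0158 km

0.016 km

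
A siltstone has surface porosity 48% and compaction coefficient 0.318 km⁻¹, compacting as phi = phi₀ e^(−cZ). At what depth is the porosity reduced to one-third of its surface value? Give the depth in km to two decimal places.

phi/phi₀ = 1/3 ⇒ exp(−c·Z) = 1/3 ⇒ Z = ln(3) / c
Z = 1.0986 / 0.318 = 3.455 km

3.45 km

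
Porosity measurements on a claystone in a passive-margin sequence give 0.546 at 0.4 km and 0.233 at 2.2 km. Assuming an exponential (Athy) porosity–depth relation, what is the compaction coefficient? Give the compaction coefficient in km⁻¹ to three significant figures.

Athy: n(z) = n₀ e^(−kz) ⇒ n₁/n₂ = e^{k(z₂−z₁)} ⇒ k = ln(n₁/n₂)/(z₂−z₁)
k = ln(0.546/0.233) / (2.2 − 0.4) = ln(2.343) / 1.8 = 0.8516 / 1.8 = 0.4731 km⁻¹

0.473 km⁻¹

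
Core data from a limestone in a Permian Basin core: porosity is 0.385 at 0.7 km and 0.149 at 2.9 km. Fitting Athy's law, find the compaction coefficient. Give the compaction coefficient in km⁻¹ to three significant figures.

0.431 km⁻¹

Athy: n(Z) = n₀ e^(−βZ) ⇒ n₁/n₂ = e^{β(Z₂−Z₁)} ⇒ β = ln(n₁/n₂)/(Z₂−Z₁)
β = ln(0.385/0.149) / (2.9 − 0.7) = ln(2.584) / 2.2 = 0.9493 / 2.2 = 0.4315 km⁻¹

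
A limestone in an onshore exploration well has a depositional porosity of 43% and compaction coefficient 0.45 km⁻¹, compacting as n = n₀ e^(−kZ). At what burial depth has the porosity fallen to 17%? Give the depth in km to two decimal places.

Invert Athy's law: Z = ln(n₀/n) / k
Z = ln(0.43/0.17) / 0.45 = ln(2.529) / 0.45 = 0.9280 / 0.45 = 2.062 km

2.06 km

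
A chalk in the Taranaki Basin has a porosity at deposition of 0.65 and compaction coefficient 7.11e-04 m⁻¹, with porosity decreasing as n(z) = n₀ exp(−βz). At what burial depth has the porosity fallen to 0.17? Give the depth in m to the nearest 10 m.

Working in km (1 km = 1000 m; β in km⁻¹ = β in m⁻¹ × 1000):
Invert Athy's law: z = ln(n₀/n) / β
z = ln(0.65/0.17) / 0.711 = ln(3.824) / 0.711 = 1.3412 / 0.711 = 1.886 km

1890 m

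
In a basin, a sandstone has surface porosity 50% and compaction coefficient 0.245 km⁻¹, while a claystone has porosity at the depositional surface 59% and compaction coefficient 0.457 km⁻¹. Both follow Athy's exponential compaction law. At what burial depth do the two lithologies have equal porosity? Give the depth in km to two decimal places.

Set φ₀ₐ e^(−kₐz) = φ₀ᵦ e^(−kᵦz) ⇒ ln(φ₀ₐ/φ₀ᵦ) = (kₐ − kᵦ)·z
z = ln(0.5/0.59) / (0.245 − 0.457) = -0.1655 / -0.212 = 0.781 km

0.78 km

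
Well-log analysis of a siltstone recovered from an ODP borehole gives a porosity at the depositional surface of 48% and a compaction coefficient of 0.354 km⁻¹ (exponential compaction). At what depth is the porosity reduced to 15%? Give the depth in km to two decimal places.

3.29 km

Invert Athy's law: Z = ln(phi₀/phi) / k
Z = ln(0.48/0.15) / 0.354 = ln(3.2) / 0.354 = 1.1632 / 0.354 = 3.286 km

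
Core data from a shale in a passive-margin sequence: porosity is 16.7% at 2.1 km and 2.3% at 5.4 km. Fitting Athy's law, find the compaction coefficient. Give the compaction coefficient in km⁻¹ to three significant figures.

Athy: phi(Z) = phi₀ e^(−βZ) ⇒ phi₁/phi₂ = e^{β(Z₂−Z₁)} ⇒ β = ln(phi₁/phi₂)/(Z₂−Z₁)
β = ln(0.167/0.023) / (5.4 − 2.1) = ln(7.261) / 3.3 = 1.9825 / 3.3 = 0.6008 km⁻¹

0.601 km⁻¹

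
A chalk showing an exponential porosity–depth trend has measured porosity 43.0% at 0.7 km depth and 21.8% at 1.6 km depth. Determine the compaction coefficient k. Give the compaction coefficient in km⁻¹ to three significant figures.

Athy: n(d) = n₀ e^(−kd) ⇒ n₁/n₂ = e^{k(d₂−d₁)} ⇒ k = ln(n₁/n₂)/(d₂−d₁)
k = ln(0.43/0.218) / (1.6 − 0.7) = ln(1.972) / 0.9 = 0.6793 / 0.9 = 0.7548 km⁻¹

0.755 km⁻¹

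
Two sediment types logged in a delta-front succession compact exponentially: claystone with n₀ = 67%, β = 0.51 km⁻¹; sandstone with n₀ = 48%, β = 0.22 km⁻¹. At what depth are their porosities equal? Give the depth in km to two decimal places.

1.15 km

Set n₀ₐ e^(−βₐd) = n₀ᵦ e^(−βᵦd) ⇒ ln(n₀ₐ/n₀ᵦ) = (βₐ − βᵦ)·d
d = ln(0.67/0.48) / (0.51 − 0.22) = 0.3335 / 0.29 = 1.150 km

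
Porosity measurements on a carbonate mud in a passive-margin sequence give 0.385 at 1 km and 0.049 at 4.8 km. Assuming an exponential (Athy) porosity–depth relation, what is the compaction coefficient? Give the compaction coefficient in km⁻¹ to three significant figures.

0.542 km⁻¹

Athy: φ(Z) = φ₀ e^(−cZ) ⇒ φ₁/φ₂ = e^{c(Z₂−Z₁)} ⇒ c = ln(φ₁/φ₂)/(Z₂−Z₁)
c = ln(0.385/0.049) / (4.8 − 1) = ln(7.857) / 3.8 = 2.0614 / 3.8 = 0.5425 km⁻¹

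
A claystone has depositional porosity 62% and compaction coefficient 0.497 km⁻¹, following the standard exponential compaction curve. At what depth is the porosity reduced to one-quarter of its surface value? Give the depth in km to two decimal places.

phi/phi₀ = 1/4 ⇒ exp(−β·z) = 1/4 ⇒ z = ln(4) / β
z = 1.3863 / 0.497 = 2.789 km

2.79 km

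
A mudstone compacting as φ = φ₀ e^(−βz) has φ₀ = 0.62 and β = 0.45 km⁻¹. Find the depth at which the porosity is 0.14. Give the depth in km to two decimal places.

Invert Athy's law: z = ln(φ₀/φ) / β
z = ln(0.62/0.14) / 0.45 = ln(4.429) / 0.45 = 1.4881 / 0.45 = 3.307 km

3.31 km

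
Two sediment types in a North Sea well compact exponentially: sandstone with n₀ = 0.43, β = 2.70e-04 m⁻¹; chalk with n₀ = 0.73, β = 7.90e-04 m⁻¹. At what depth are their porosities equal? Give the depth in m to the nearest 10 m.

1020 m

Working in km (1 km = 1000 m; β in km⁻¹ = β in m⁻¹ × 1000):
Set n₀ₐ e^(−βₐZ) = n₀ᵦ e^(−βᵦZ) ⇒ ln(n₀ₐ/n₀ᵦ) = (βₐ − βᵦ)·Z
Z = ln(0.43/0.73) / (0.27 − 0.79) = -0.5293 / -0.52 = 1.018 km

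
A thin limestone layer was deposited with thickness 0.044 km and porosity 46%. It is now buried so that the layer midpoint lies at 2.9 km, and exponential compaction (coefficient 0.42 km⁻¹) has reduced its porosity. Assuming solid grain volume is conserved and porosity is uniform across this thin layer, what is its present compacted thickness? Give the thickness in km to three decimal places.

Porosity at 2.9 km: n = 0.46·exp(−0.42×2.9) = 0.1361
Solid-volume conservation: h(1−n) = h₀(1−n₀) ⇒ h = h₀·(1−n₀)/(1−n)
h = 0.044 × (1 − 0.46)/(1 − 0.1361) = 0.044 × 0.6251 = 0.0275 km

0.028 km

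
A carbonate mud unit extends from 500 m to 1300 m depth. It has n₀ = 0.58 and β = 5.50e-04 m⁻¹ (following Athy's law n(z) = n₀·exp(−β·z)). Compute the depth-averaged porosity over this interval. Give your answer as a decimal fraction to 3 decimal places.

0.356

Working in km (1 km = 1000 m; β in km⁻¹ = β in m⁻¹ × 1000):
⟨n⟩ = (1/(z₂−z₁)) ∫ n₀ e^(−βz) dz = n₀·(e^(−β·z₁) − e^(−β·z₂)) / (β·(z₂−z₁))
e^(−0.55×0.5) = 0.7596; e^(−0.55×1.3) = 0.4892
⟨n⟩ = 0.58 × (0.7596 − 0.4892) / (0.55 × 0.8) = 0.58 × 0.6145 = 0.3564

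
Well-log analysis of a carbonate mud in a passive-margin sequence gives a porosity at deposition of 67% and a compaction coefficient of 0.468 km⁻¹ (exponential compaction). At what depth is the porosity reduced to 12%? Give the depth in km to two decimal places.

3.67 km

Invert Athy's law: z = ln(phi₀/phi) / β
z = ln(0.67/0.12) / 0.468 = ln(5.583) / 0.468 = 1.7198 / 0.468 = 3.675 km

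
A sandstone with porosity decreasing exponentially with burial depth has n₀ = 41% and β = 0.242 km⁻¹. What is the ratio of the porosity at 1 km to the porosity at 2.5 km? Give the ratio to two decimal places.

n(d₁)/n(d₂) = e^(−β·d₁)/e^(−β·d₂) = e^{β(d₂−d₁)}
= exp(0.242 × 1.5) = exp(0.363) = 1.4376

1.44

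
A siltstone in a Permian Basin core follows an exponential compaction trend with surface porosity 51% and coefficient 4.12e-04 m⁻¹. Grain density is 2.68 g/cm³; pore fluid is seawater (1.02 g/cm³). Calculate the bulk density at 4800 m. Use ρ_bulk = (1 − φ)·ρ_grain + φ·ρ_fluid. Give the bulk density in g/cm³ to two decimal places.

2.56 g/cm³

Working in km (1 km = 1000 m; c in km⁻¹ = c in m⁻¹ × 1000):
Porosity at depth: φ = 0.51·exp(−0.412×4.8) = 0.51×0.1384 = 0.0706
Bulk density: ρ_b = (1−φ)ρ_g + φ·ρ_f = 0.9294×2.68 + 0.0706×1.02
       = 2.491 + 0.072 = 2.563 g/cm³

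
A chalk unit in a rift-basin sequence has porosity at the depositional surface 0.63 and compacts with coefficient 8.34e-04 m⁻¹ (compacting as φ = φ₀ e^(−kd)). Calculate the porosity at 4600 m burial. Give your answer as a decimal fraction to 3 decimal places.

Working in km (1 km = 1000 m; k in km⁻¹ = k in m⁻¹ × 1000):
φ = φ₀·exp(−k·d) = 0.63 × exp(−0.834 × 4.6) = 0.63 × exp(−3.836)
  = 0.63 × 0.0216 = 0.0136

0.014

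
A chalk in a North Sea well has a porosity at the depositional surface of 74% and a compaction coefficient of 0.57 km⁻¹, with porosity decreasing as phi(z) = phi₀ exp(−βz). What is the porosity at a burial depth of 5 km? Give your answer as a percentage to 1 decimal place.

4.3%

phi = phi₀·exp(−β·z) = 0.74 × exp(−0.57 × 5) = 0.74 × exp(−2.85)
  = 0.74 × 0.0578 = 0.0428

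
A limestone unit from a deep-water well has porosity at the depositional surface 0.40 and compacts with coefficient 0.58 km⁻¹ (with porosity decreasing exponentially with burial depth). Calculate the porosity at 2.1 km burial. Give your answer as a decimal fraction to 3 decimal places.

φ = φ₀·exp(−β·Z) = 0.4 × exp(−0.58 × 2.1) = 0.4 × exp(−1.218)
  = 0.4 × 0.2958 = 0.1183

0.118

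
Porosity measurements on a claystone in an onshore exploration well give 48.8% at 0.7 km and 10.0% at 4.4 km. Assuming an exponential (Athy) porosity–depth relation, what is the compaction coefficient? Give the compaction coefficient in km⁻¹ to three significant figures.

Athy: n(Z) = n₀ e^(−βZ) ⇒ n₁/n₂ = e^{β(Z₂−Z₁)} ⇒ β = ln(n₁/n₂)/(Z₂−Z₁)
β = ln(0.488/0.1) / (4.4 − 0.7) = ln(4.88) / 3.7 = 1.5851 / 3.7 = 0.4284 km⁻¹

0.428 km⁻¹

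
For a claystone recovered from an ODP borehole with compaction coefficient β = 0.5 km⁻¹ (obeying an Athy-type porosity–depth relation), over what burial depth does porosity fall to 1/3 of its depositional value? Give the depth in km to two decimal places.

2.20 km

φ/φ₀ = 1/3 ⇒ exp(−β·d) = 1/3 ⇒ d = ln(3) / β
d = 1.0986 / 0.5 = 2.197 km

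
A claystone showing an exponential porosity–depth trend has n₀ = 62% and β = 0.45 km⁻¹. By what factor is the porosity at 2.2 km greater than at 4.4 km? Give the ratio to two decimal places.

2.69

n(d₁)/n(d₂) = e^(−β·d₁)/e^(−β·d₂) = e^{β(d₂−d₁)}
= exp(0.45 × 2.2) = exp(0.99) = 2.6912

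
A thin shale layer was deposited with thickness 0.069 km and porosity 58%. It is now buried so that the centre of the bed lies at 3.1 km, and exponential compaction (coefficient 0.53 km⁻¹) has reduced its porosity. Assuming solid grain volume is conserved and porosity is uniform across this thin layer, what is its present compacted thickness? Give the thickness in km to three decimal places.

0.033 km

Porosity at 3.1 km: n = 0.58·exp(−0.53×3.1) = 0.1122
Solid-volume conservation: h(1−n) = h₀(1−n₀) ⇒ h = h₀·(1−n₀)/(1−n)
h = 0.069 × (1 − 0.58)/(1 − 0.1122) = 0.069 × 0.4731 = 0.0326 km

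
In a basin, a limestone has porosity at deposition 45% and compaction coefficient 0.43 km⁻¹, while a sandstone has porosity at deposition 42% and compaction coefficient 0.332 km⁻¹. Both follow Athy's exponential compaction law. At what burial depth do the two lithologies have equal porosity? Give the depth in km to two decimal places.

Set phi₀ₐ e^(−βₐd) = phi₀ᵦ e^(−βᵦd) ⇒ ln(phi₀ₐ/phi₀ᵦ) = (βₐ − βᵦ)·d
d = ln(0.45/0.42) / (0.43 − 0.332) = 0.0690 / 0.098 = 0.704 km

0.70 km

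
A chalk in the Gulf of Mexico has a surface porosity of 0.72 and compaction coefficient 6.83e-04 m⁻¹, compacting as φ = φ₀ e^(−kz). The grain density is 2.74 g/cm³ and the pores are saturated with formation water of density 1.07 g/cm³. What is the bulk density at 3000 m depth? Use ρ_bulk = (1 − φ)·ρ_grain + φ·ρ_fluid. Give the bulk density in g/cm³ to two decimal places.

Working in km (1 km = 1000 m; k in km⁻¹ = k in m⁻¹ × 1000):
Porosity at depth: φ = 0.72·exp(−0.683×3) = 0.72×0.1289 = 0.0928
Bulk density: ρ_b = (1−φ)ρ_g + φ·ρ_f = 0.9072×2.74 + 0.0928×1.07
       = 2.486 + 0.099 = 2.585 g/cm³

2.59 g/cm³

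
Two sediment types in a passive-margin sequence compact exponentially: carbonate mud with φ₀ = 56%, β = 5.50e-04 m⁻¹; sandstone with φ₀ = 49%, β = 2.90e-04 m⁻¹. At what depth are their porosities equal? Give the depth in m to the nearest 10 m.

Working in km (1 km = 1000 m; β in km⁻¹ = β in m⁻¹ × 1000):
Set φ₀ₐ e^(−βₐd) = φ₀ᵦ e^(−βᵦd) ⇒ ln(φ₀ₐ/φ₀ᵦ) = (βₐ − βᵦ)·d
d = ln(0.56/0.49) / (0.55 − 0.29) = 0.1335 / 0.26 = 0.514 km

510 m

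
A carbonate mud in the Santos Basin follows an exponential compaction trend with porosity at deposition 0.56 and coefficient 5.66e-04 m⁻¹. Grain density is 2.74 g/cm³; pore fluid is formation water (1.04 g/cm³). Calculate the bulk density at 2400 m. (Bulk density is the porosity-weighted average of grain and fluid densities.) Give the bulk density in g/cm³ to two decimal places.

Working in km (1 km = 1000 m; k in km⁻¹ = k in m⁻¹ × 1000):
Porosity at depth: phi = 0.56·exp(−0.566×2.4) = 0.56×0.2571 = 0.1440
Bulk density: ρ_b = (1−phi)ρ_g + phi·ρ_f = 0.8560×2.74 + 0.1440×1.04
       = 2.346 + 0.150 = 2.495 g/cm³

2.50 g/cm³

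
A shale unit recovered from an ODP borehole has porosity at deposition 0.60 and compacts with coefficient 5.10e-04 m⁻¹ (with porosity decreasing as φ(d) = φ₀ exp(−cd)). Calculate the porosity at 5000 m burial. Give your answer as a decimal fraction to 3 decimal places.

Working in km (1 km = 1000 m; c in km⁻¹ = c in m⁻¹ × 1000):
φ = φ₀·exp(−c·d) = 0.6 × exp(−0.51 × 5) = 0.6 × exp(−2.55)
  = 0.6 × 0.0781 = 0.0468

0.047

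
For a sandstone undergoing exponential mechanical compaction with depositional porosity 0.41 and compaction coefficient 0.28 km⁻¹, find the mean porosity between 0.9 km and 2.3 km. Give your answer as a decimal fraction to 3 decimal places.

⟨phi⟩ = (1/(Z₂−Z₁)) ∫ phi₀ e^(−kZ) dZ = phi₀·(e^(−k·Z₁) − e^(−k·Z₂)) / (k·(Z₂−Z₁))
e^(−0.28×0.9) = 0.7772; e^(−0.28×2.3) = 0.5252
⟨phi⟩ = 0.41 × (0.7772 − 0.5252) / (0.28 × 1.4) = 0.41 × 0.6430 = 0.2636

0.264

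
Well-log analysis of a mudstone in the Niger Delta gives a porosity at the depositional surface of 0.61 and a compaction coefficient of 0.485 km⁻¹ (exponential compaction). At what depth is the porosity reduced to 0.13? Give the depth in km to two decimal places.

Invert Athy's law: d = ln(n₀/n) / β
d = ln(0.61/0.13) / 0.485 = ln(4.692) / 0.485 = 1.5459 / 0.485 = 3.187 km

3.19 km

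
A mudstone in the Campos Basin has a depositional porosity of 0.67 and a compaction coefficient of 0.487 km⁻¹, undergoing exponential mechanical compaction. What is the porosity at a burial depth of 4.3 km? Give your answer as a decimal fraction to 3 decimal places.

n = n₀·exp(−k·d) = 0.67 × exp(−0.487 × 4.3) = 0.67 × exp(−2.094)
  = 0.67 × 0.1232 = 0.0825

0.083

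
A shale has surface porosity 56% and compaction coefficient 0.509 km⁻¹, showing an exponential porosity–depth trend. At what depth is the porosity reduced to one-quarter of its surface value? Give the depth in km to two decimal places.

2.72 km

phi/phi₀ = 1/4 ⇒ exp(−c·d) = 1/4 ⇒ d = ln(4) / c
d = 1.3863 / 0.509 = 2.724 km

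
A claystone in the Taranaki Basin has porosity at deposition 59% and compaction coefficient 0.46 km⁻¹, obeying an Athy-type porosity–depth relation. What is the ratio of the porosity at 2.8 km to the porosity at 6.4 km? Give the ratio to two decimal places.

5.24

phi(d₁)/phi(d₂) = e^(−c·d₁)/e^(−c·d₂) = e^{c(d₂−d₁)}
= exp(0.46 × 3.6) = exp(1.656) = 5.2383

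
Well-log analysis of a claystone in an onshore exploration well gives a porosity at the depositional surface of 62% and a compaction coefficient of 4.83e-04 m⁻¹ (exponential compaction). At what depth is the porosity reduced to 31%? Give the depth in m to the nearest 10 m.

1440 m

Working in km (1 km = 1000 m; β in km⁻¹ = β in m⁻¹ × 1000):
Invert Athy's law: d = ln(φ₀/φ) / β
d = ln(0.62/0.31) / 0.483 = ln(2) / 0.483 = 0.6931 / 0.483 = 1.435 km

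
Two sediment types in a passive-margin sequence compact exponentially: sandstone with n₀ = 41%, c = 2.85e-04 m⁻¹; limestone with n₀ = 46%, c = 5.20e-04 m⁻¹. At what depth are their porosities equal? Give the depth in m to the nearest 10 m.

Working in km (1 km = 1000 m; c in km⁻¹ = c in m⁻¹ × 1000):
Set n₀ₐ e^(−cₐZ) = n₀ᵦ e^(−cᵦZ) ⇒ ln(n₀ₐ/n₀ᵦ) = (cₐ − cᵦ)·Z
Z = ln(0.41/0.46) / (0.285 − 0.52) = -0.1151 / -0.235 = 0.490 km

490 m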